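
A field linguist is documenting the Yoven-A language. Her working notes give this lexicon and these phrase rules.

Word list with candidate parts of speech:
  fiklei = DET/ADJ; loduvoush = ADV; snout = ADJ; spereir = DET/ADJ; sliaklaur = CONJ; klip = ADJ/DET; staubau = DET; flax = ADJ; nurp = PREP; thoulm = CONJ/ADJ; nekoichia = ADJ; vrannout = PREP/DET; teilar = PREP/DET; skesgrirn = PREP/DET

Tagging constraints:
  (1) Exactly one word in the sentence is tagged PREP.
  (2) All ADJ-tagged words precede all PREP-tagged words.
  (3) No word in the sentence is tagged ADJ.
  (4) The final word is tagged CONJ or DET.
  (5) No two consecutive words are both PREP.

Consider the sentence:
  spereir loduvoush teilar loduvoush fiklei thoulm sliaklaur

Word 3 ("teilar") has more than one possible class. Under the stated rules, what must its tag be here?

Candidates per position — 1:spereir {DET,ADJ}; 2:loduvoush {ADV}; 3:teilar {PREP,DET}; 4:loduvoush {ADV}; 5:fiklei {DET,ADJ}; 6:thoulm {CONJ,ADJ}; 7:sliaklaur {CONJ}.
Position 1: ADJ is ruled out by rule 3; that leaves DET.
Position 3: DET is ruled out by rule 1; that leaves PREP.
Position 5: ADJ is ruled out by rule 2; that leaves DET.
Position 6: ADJ is ruled out by rule 2; that leaves CONJ.
The unique satisfying tagging is: DET ADV PREP ADV DET CONJ CONJ.
Checking: rule 1 holds; rule 2 holds; rule 3 holds; rule 4 holds; rule 5 holds.

PREP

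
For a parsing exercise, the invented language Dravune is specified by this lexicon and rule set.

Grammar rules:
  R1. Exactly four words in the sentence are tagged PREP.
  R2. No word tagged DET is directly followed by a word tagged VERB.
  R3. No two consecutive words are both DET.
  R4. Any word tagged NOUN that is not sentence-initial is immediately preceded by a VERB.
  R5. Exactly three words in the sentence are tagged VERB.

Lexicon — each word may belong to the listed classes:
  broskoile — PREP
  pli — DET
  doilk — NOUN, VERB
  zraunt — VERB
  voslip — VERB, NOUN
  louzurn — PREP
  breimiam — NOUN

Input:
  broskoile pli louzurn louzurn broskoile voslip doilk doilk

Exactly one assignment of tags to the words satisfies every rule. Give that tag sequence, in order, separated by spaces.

PREP DET PREP PREP PREP VERB VERB VERB

Candidates per position — 1:broskoile {PREP}; 2:pli {DET}; 3:louzurn {PREP}; 4:louzurn {PREP}; 5:broskoile {PREP}; 6:voslip {VERB,NOUN}; 7:doilk {NOUN,VERB}; 8:doilk {NOUN,VERB}.
Word 6 cannot be NOUN — rule 4 would then fail for every completion. It is VERB.
Word 7 cannot be NOUN — rule 5 would then fail for every completion. It is VERB.
Word 8 cannot be NOUN — rule 5 would then fail for every completion. It is VERB.
That leaves exactly one tagging: PREP DET PREP PREP PREP VERB VERB VERB.
Checking: rule 1 ok; rule 2 ok; rule 3 ok; rule 4 ok; rule 5 ok.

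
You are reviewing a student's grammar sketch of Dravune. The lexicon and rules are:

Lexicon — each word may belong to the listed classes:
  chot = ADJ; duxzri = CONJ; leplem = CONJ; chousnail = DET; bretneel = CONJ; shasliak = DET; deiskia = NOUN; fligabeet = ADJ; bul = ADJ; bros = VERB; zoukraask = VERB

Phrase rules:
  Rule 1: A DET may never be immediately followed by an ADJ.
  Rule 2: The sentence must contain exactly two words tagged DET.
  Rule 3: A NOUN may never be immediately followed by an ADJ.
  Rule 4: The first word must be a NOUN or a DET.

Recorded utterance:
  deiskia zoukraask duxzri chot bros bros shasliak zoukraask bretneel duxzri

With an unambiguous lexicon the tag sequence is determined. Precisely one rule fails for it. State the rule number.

Fixed tagging: NOUN VERB CONJ ADJ VERB VERB DET VERB CONJ CONJ.
Applying the rules: R1 ✓, R2 ✗, R3 ✓, R4 ✓.
Only rule 2 fails.

2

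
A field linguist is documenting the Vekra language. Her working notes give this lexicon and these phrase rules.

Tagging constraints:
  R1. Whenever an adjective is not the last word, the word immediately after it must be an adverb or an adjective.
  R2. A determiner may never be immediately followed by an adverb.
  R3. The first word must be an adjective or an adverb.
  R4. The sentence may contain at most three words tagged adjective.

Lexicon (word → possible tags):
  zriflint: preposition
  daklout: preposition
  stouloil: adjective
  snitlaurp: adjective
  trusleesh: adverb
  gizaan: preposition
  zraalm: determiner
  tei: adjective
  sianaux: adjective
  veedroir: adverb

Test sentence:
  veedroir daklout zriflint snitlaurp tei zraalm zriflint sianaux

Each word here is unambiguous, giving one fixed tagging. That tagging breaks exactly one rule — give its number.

1

Fixed tagging: adverb preposition preposition adjective adjective determiner preposition adjective.
Applying the rules: R1 fails, R2 ok, R3 ok, R4 ok.
Only rule 1 fails.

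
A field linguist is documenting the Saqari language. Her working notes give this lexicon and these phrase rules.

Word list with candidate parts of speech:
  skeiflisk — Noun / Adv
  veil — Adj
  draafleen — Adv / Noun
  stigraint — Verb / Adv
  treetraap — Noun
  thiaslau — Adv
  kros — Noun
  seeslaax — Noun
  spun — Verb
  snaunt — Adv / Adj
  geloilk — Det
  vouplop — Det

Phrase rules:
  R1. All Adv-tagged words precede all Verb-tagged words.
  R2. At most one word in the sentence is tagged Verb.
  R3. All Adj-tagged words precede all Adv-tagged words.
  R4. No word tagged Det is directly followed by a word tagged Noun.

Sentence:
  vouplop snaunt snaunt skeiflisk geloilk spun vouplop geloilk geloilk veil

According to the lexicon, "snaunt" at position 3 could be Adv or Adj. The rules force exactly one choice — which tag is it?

Candidates per position — 1:vouplop {Det}; 2:snaunt {Adv,Adj}; 3:snaunt {Adv,Adj}; 4:skeiflisk {Noun,Adv}; 5:geloilk {Det}; 6:spun {Verb}; 7:vouplop {Det}; 8:geloilk {Det}; 9:geloilk {Det}; 10:veil {Adj}.
If word 2 were Adv, no tagging could satisfy rule 3; so word 2 is Adj.
If word 3 were Adv, no tagging could satisfy rule 3; so word 3 is Adj.
If word 4 were Adv, no tagging could satisfy rule 3; so word 4 is Noun.
So the tagging must be: Det Adj Adj Noun Det Verb Det Det Det Adj.
Checking: rule 1 satisfied; rule 2 satisfied; rule 3 satisfied; rule 4 satisfied.

Adj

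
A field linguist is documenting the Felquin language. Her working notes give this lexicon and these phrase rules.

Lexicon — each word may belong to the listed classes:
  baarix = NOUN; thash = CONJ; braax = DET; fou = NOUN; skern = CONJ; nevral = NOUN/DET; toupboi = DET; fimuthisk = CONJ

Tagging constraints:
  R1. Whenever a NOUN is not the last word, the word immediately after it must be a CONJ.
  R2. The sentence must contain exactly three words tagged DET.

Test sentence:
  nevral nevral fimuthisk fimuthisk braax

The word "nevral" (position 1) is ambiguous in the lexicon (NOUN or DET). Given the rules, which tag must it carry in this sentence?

Candidates per position — 1:nevral {NOUN,DET}; 2:nevral {NOUN,DET}; 3:fimuthisk {CONJ}; 4:fimuthisk {CONJ}; 5:braax {DET}.
Position 1: NOUN is ruled out by rule 1; that leaves DET.
Position 2: NOUN is ruled out by rule 2; that leaves DET.
The only consistent sequence is: DET DET CONJ CONJ DET.
Verifying each rule — rule 1 holds; rule 2 holds.

DET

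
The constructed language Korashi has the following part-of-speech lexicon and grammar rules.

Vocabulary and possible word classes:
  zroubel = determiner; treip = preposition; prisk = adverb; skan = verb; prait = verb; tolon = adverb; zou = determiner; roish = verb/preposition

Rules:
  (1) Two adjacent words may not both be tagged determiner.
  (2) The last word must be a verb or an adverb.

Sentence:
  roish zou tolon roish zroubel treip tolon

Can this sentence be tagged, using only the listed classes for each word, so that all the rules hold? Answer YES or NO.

YES

Candidates per position — 1:roish {verb,preposition}; 2:zou {determiner}; 3:tolon {adverb}; 4:roish {verb,preposition}; 5:zroubel {determiner}; 6:treip {preposition}; 7:tolon {adverb}.
One satisfying assignment: preposition determiner adverb verb determiner preposition adverb.
Verifying each rule — rule 1 ✓; rule 2 ✓.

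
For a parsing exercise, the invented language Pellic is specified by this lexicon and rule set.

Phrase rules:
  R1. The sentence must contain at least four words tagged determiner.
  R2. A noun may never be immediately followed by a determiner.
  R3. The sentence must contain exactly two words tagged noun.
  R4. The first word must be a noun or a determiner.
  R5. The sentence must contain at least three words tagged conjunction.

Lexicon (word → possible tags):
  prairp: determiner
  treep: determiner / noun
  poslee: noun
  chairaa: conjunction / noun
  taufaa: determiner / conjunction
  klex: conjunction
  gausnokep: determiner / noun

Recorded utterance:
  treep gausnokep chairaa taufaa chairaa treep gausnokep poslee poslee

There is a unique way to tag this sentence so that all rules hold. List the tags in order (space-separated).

determiner determiner conjunction conjunction conjunction determiner determiner noun noun

Candidates per position — 1:treep {determiner,noun}; 2:gausnokep {determiner,noun}; 3:chairaa {conjunction,noun}; 4:taufaa {determiner,conjunction}; 5:chairaa {conjunction,noun}; 6:treep {determiner,noun}; 7:gausnokep {determiner,noun}; 8:poslee {noun}; 9:poslee {noun}.
If word 1 were noun, no tagging could satisfy rule 3; so word 1 is determiner.
If word 2 were noun, no tagging could satisfy rule 3; so word 2 is determiner.
If word 3 were noun, no tagging could satisfy rule 3; so word 3 is conjunction.
If word 4 were determiner, no tagging could satisfy rule 5; so word 4 is conjunction.
If word 5 were noun, no tagging could satisfy rule 3; so word 5 is conjunction.
If word 6 were noun, no tagging could satisfy rule 1; so word 6 is determiner.
If word 7 were noun, no tagging could satisfy rule 1; so word 7 is determiner.
So the tagging must be: determiner determiner conjunction conjunction conjunction determiner determiner noun noun.
Checking: rule 1 ok; rule 2 ok; rule 3 ok; rule 4 ok; rule 5 ok.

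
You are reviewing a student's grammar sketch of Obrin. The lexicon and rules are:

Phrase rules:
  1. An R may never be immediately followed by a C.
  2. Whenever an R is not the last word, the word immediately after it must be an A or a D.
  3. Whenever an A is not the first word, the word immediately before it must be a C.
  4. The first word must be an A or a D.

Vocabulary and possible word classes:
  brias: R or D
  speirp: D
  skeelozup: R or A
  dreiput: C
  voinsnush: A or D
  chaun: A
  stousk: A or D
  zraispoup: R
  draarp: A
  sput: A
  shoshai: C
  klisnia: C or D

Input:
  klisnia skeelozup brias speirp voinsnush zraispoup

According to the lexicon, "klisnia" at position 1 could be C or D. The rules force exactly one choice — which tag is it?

D

Candidates per position — 1:klisnia {C,D}; 2:skeelozup {R,A}; 3:brias {R,D}; 4:speirp {D}; 5:voinsnush {A,D}; 6:zraispoup {R}.
If word 1 were C, no tagging could satisfy rule 4; so word 1 is D.
If word 2 were A, no tagging could satisfy rule 3; so word 2 is R.
If word 3 were R, no tagging could satisfy rule 2; so word 3 is D.
If word 5 were A, no tagging could satisfy rule 3; so word 5 is D.
So the tagging must be: D R D D D R.
Verifying each rule — rule 1 ✓; rule 2 ✓; rule 3 ✓; rule 4 ✓.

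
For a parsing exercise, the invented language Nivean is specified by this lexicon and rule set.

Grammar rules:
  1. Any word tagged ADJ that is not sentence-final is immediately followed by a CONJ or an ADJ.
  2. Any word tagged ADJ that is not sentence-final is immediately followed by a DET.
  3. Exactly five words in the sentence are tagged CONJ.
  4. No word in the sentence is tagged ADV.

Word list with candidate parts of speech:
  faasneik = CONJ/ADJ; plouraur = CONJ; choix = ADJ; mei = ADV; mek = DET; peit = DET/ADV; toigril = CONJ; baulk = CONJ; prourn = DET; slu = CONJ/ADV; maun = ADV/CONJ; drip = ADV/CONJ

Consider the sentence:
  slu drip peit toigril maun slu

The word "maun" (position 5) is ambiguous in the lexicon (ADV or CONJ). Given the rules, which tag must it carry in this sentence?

CONJ

Candidates per position — 1:slu {CONJ,ADV}; 2:drip {ADV,CONJ}; 3:peit {DET,ADV}; 4:toigril {CONJ}; 5:maun {ADV,CONJ}; 6:slu {CONJ,ADV}.
Word 1 cannot be ADV — rule 3 would then fail for every completion. It is CONJ.
Word 2 cannot be ADV — rule 3 would then fail for every completion. It is CONJ.
Word 3 cannot be ADV — rule 4 would then fail for every completion. It is DET.
Word 5 cannot be ADV — rule 3 would then fail for every completion. It is CONJ.
Word 6 cannot be ADV — rule 3 would then fail for every completion. It is CONJ.
That leaves exactly one tagging: CONJ CONJ DET CONJ CONJ CONJ.
Checking: rule 1 ok; rule 2 ok; rule 3 ok; rule 4 ok.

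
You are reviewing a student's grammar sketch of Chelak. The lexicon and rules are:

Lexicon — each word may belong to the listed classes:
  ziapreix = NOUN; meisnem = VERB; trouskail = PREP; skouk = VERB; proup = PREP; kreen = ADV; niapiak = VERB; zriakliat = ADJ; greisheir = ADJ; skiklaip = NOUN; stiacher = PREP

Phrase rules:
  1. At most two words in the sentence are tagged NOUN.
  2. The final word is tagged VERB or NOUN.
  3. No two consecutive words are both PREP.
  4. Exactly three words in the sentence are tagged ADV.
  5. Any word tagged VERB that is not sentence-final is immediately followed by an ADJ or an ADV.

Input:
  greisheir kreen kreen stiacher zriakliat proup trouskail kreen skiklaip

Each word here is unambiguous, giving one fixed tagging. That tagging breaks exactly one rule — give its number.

3

Fixed tagging: ADJ ADV ADV PREP ADJ PREP PREP ADV NOUN.
Applying the rules: R1 holds, R2 holds, R3 violated, R4 holds, R5 holds.
Only rule 3 fails.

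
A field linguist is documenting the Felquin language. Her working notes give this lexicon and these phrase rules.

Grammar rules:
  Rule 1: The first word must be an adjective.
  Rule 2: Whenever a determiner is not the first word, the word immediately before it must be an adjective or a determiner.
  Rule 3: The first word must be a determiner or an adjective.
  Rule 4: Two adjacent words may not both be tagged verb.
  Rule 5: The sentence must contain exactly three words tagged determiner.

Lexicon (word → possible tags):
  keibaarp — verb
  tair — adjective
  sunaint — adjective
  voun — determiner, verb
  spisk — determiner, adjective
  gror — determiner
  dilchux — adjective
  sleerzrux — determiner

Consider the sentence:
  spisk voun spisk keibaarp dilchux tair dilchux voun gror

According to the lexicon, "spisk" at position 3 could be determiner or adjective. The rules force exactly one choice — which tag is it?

Candidates per position — 1:spisk {determiner,adjective}; 2:voun {determiner,verb}; 3:spisk {determiner,adjective}; 4:keibaarp {verb}; 5:dilchux {adjective}; 6:tair {adjective}; 7:dilchux {adjective}; 8:voun {determiner,verb}; 9:gror {determiner}.
Position 1: determiner is ruled out by rule 1; that leaves adjective.
Position 8: verb is ruled out by rule 2; that leaves determiner.
Position 3: the remaining choice is settled jointly with positions 2 — only adjective at position 3 is part of a tagging that satisfies every rule.
That leaves exactly one tagging: adjective determiner adjective verb adjective adjective adjective determiner determiner.
Checking: rule 1 ✓; rule 2 ✓; rule 3 ✓; rule 4 ✓; rule 5 ✓.

adjective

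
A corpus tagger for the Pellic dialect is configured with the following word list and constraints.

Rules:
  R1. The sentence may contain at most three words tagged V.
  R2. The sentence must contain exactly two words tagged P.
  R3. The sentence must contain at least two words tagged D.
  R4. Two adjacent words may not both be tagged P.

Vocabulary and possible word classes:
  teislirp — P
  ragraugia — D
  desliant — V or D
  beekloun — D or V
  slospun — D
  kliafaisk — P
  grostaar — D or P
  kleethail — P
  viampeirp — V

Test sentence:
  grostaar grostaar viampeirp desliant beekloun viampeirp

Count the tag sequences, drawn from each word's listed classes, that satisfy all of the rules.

0

Candidates per position — 1:grostaar {D,P}; 2:grostaar {D,P}; 3:viampeirp {V}; 4:desliant {V,D}; 5:beekloun {D,V}; 6:viampeirp {V}.
There are 16 candidate sequences in total.
Every candidate sequence violates at least one rule; no consistent tagging exists.
Count = 0.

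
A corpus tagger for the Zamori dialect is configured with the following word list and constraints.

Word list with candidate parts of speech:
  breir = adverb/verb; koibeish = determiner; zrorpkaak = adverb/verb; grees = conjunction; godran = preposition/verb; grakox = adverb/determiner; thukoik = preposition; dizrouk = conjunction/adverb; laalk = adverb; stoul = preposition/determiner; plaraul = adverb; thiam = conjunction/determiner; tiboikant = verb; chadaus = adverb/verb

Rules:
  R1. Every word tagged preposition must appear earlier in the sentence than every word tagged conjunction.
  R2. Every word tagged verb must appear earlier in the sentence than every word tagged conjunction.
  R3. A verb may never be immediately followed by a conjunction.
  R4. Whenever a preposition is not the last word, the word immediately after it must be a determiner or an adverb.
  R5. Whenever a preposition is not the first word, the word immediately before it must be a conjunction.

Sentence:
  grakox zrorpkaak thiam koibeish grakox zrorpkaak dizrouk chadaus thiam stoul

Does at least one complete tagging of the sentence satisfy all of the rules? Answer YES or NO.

Candidates per position — 1:grakox {adverb,determiner}; 2:zrorpkaak {adverb,verb}; 3:thiam {conjunction,determiner}; 4:koibeish {determiner}; 5:grakox {adverb,determiner}; 6:zrorpkaak {adverb,verb}; 7:dizrouk {conjunction,adverb}; 8:chadaus {adverb,verb}; 9:thiam {conjunction,determiner}; 10:stoul {preposition,determiner}.
One satisfying assignment: determiner verb determiner determiner adverb verb adverb adverb determiner determiner.
Checking: rule 1 holds; rule 2 holds; rule 3 holds; rule 4 holds; rule 5 holds.

YES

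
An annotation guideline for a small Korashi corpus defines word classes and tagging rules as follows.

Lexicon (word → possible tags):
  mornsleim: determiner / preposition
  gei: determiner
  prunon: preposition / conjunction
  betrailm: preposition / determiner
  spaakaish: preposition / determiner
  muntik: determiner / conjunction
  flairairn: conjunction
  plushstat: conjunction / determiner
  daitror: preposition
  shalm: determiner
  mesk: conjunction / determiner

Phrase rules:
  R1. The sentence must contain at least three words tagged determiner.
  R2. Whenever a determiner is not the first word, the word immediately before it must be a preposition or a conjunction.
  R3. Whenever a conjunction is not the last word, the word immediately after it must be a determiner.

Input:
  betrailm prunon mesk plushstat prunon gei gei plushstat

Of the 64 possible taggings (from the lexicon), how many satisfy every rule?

0

Candidates per position — 1:betrailm {preposition,determiner}; 2:prunon {preposition,conjunction}; 3:mesk {conjunction,determiner}; 4:plushstat {conjunction,determiner}; 5:prunon {preposition,conjunction}; 6:gei {determiner}; 7:gei {determiner}; 8:plushstat {conjunction,determiner}.
There are 64 candidate sequences in total.
Rule 2 cannot be satisfied by any choice of tags from the lexicon.
So there is no consistent tagging.
Count = 0.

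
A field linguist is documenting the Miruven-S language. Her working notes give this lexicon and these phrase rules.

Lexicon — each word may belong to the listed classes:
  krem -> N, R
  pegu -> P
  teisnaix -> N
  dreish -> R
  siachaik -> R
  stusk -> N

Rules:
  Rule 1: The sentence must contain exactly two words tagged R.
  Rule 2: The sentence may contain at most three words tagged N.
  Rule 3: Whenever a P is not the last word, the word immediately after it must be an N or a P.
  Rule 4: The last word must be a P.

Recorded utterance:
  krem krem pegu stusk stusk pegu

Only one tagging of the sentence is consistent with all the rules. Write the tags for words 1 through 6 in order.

Candidates per position — 1:krem {N,R}; 2:krem {N,R}; 3:pegu {P}; 4:stusk {N}; 5:stusk {N}; 6:pegu {P}.
At position 1, choosing N makes rule 1 impossible to satisfy; hence R.
At position 2, choosing N makes rule 1 impossible to satisfy; hence R.
That leaves exactly one tagging: R R P N N P.
Rule-by-rule: rule 1 satisfied; rule 2 satisfied; rule 3 satisfied; rule 4 satisfied.

R R P N N P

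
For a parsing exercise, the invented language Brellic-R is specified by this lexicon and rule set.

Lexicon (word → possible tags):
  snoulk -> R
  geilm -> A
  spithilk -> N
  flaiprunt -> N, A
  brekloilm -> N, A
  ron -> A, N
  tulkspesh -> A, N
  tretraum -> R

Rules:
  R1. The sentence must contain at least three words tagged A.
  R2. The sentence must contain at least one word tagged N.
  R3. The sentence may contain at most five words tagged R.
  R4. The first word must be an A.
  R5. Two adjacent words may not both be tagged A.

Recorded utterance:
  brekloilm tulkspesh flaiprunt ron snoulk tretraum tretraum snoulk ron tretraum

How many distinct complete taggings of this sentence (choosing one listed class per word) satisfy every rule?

2

Candidates per position — 1:brekloilm {N,A}; 2:tulkspesh {A,N}; 3:flaiprunt {N,A}; 4:ron {A,N}; 5:snoulk {R}; 6:tretraum {R}; 7:tretraum {R}; 8:snoulk {R}; 9:ron {A,N}; 10:tretraum {R}.
There are 32 candidate sequences in total.
The sequences that satisfy every rule: A N N A R R R R A R; A N A N R R R R A R.
Count = 2.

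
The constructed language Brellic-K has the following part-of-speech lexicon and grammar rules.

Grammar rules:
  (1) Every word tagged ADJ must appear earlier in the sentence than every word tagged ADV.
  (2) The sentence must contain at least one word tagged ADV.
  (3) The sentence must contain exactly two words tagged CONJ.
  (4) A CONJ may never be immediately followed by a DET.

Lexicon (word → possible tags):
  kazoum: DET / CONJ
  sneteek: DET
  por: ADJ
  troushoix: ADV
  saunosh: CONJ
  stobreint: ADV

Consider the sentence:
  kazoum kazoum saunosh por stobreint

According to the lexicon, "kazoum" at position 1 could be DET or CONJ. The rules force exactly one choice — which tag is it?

DET

Candidates per position — 1:kazoum {DET,CONJ}; 2:kazoum {DET,CONJ}; 3:saunosh {CONJ}; 4:por {ADJ}; 5:stobreint {ADV}.
Position 1: the remaining choice is settled jointly with positions 2 — only DET at position 1 is part of a tagging that satisfies every rule.
The unique satisfying tagging is: DET CONJ CONJ ADJ ADV.
Rule-by-rule: rule 1 ✓; rule 2 ✓; rule 3 ✓; rule 4 ✓.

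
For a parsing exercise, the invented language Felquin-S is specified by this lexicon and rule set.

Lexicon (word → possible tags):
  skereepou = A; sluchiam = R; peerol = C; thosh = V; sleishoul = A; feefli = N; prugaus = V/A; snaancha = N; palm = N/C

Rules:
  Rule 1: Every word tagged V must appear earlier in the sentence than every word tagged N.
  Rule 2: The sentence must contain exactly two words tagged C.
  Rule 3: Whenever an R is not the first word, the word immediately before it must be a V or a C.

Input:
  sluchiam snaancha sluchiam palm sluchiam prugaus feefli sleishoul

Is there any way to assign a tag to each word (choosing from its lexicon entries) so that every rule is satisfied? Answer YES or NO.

Candidates per position — 1:sluchiam {R}; 2:snaancha {N}; 3:sluchiam {R}; 4:palm {N,C}; 5:sluchiam {R}; 6:prugaus {V,A}; 7:feefli {N}; 8:sleishoul {A}.
Rule 2 cannot be satisfied by any choice of tags from the lexicon.
So there is no consistent tagging.

NO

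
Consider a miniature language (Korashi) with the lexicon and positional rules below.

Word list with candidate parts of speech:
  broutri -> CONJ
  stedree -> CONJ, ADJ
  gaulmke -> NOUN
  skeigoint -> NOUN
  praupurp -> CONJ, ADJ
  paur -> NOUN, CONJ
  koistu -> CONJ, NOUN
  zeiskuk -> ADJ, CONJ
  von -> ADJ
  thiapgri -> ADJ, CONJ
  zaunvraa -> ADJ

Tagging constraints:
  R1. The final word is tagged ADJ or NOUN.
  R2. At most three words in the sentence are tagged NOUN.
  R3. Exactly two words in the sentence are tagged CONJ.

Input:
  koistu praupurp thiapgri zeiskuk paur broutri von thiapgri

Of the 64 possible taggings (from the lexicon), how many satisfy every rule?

5

Candidates per position — 1:koistu {CONJ,NOUN}; 2:praupurp {CONJ,ADJ}; 3:thiapgri {ADJ,CONJ}; 4:zeiskuk {ADJ,CONJ}; 5:paur {NOUN,CONJ}; 6:broutri {CONJ}; 7:von {ADJ}; 8:thiapgri {ADJ,CONJ}.
There are 64 candidate sequences in total.
The sequences that satisfy every rule: CONJ ADJ ADJ ADJ NOUN CONJ ADJ ADJ; NOUN CONJ ADJ ADJ NOUN CONJ ADJ ADJ; NOUN ADJ ADJ ADJ CONJ CONJ ADJ ADJ; NOUN ADJ ADJ CONJ NOUN CONJ ADJ ADJ; NOUN ADJ CONJ ADJ NOUN CONJ ADJ ADJ.
Count = 5.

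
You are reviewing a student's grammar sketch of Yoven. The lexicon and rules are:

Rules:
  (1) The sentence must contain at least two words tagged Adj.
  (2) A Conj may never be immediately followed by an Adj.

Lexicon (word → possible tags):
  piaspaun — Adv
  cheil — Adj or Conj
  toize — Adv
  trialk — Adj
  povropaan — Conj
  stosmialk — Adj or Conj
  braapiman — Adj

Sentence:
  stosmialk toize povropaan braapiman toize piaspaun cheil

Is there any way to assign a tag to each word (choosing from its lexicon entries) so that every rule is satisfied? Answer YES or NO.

Candidates per position — 1:stosmialk {Adj,Conj}; 2:toize {Adv}; 3:povropaan {Conj}; 4:braapiman {Adj}; 5:toize {Adv}; 6:piaspaun {Adv}; 7:cheil {Adj,Conj}.
Rule 2 cannot be satisfied by any choice of tags from the lexicon.
So there is no consistent tagging.

NO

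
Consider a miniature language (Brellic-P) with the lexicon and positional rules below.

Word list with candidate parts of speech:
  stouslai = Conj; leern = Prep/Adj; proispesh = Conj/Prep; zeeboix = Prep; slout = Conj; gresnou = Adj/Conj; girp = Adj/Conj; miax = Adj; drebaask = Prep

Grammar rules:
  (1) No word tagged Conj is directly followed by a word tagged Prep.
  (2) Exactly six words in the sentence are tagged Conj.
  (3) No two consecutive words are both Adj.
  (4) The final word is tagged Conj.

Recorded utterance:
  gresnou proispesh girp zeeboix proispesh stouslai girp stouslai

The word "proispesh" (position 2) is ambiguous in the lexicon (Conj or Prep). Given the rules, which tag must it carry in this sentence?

Conj

Candidates per position — 1:gresnou {Adj,Conj}; 2:proispesh {Conj,Prep}; 3:girp {Adj,Conj}; 4:zeeboix {Prep}; 5:proispesh {Conj,Prep}; 6:stouslai {Conj}; 7:girp {Adj,Conj}; 8:stouslai {Conj}.
If word 3 were Conj, no tagging could satisfy rule 1; so word 3 is Adj.
If word 5 were Prep, no tagging could satisfy rule 2; so word 5 is Conj.
If word 7 were Adj, no tagging could satisfy rule 2; so word 7 is Conj.
If word 1 were Adj, no tagging could satisfy rule 2; so word 1 is Conj.
If word 2 were Prep, no tagging could satisfy rule 1; so word 2 is Conj.
So the tagging must be: Conj Conj Adj Prep Conj Conj Conj Conj.
Rule-by-rule: rule 1 satisfied; rule 2 satisfied; rule 3 satisfied; rule 4 satisfied.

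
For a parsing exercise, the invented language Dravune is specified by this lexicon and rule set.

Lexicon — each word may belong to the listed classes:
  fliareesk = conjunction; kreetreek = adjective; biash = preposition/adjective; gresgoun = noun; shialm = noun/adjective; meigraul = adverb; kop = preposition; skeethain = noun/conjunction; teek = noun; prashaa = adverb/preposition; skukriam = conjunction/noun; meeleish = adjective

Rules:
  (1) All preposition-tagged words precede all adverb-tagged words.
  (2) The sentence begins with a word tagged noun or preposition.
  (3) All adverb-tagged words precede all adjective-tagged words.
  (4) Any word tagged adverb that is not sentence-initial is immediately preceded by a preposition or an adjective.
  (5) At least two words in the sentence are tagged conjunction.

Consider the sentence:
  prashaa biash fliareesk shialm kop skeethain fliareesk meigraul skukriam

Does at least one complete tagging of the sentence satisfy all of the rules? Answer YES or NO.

NO

Candidates per position — 1:prashaa {adverb,preposition}; 2:biash {preposition,adjective}; 3:fliareesk {conjunction}; 4:shialm {noun,adjective}; 5:kop {preposition}; 6:skeethain {noun,conjunction}; 7:fliareesk {conjunction}; 8:meigraul {adverb}; 9:skukriam {conjunction,noun}.
Rule 4 cannot be satisfied by any choice of tags from the lexicon.
So there is no consistent tagging.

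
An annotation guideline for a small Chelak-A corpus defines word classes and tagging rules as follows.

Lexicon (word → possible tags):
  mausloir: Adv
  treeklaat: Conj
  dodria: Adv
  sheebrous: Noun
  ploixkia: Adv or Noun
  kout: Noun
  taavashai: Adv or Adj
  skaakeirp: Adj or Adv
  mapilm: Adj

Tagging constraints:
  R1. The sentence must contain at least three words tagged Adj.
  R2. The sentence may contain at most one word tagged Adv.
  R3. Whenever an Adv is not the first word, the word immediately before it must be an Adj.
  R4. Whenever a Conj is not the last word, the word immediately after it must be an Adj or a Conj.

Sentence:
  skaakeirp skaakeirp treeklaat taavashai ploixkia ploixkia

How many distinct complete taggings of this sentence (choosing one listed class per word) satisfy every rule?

2

Candidates per position — 1:skaakeirp {Adj,Adv}; 2:skaakeirp {Adj,Adv}; 3:treeklaat {Conj}; 4:taavashai {Adv,Adj}; 5:ploixkia {Adv,Noun}; 6:ploixkia {Adv,Noun}.
There are 32 candidate sequences in total.
The sequences that satisfy every rule: Adj Adj Conj Adj Adv Noun; Adj Adj Conj Adj Noun Noun.
Count = 2.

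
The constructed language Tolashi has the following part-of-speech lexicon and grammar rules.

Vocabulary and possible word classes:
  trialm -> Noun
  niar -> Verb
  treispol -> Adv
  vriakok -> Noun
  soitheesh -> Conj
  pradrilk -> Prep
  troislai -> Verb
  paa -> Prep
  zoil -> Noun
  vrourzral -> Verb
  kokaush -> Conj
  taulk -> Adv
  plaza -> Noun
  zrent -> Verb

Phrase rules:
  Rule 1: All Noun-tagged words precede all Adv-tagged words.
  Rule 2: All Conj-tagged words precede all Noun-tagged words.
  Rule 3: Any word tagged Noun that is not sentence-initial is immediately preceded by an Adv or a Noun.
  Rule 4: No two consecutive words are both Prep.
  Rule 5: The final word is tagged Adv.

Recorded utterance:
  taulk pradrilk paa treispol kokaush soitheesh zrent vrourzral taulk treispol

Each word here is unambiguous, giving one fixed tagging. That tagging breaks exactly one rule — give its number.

4

Fixed tagging: Adv Prep Prep Adv Conj Conj Verb Verb Adv Adv.
Applying the rules: R1 holds, R2 holds, R3 holds, R4 violated, R5 holds.
Only rule 4 fails.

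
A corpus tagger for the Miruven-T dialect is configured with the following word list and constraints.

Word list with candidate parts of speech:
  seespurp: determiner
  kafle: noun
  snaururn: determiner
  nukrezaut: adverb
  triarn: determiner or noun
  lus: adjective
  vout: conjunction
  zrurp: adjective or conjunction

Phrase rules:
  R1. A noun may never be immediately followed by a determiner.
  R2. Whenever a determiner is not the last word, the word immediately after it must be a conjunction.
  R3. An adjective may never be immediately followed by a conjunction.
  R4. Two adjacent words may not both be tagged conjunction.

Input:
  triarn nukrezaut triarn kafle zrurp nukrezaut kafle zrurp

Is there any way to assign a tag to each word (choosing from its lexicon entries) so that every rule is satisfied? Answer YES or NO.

YES

Candidates per position — 1:triarn {determiner,noun}; 2:nukrezaut {adverb}; 3:triarn {determiner,noun}; 4:kafle {noun}; 5:zrurp {adjective,conjunction}; 6:nukrezaut {adverb}; 7:kafle {noun}; 8:zrurp {adjective,conjunction}.
One satisfying assignment: noun adverb noun noun conjunction adverb noun conjunction.
Check: rule 1 ✓; rule 2 ✓; rule 3 ✓; rule 4 ✓.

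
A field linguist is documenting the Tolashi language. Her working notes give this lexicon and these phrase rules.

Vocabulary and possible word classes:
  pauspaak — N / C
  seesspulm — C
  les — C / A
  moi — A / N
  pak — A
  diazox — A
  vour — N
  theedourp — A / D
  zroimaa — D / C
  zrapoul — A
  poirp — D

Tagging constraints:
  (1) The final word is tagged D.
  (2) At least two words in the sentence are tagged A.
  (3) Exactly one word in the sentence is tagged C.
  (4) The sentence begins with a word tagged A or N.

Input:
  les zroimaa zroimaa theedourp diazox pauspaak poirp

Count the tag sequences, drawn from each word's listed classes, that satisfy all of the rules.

Candidates per position — 1:les {C,A}; 2:zroimaa {D,C}; 3:zroimaa {D,C}; 4:theedourp {A,D}; 5:diazox {A}; 6:pauspaak {N,C}; 7:poirp {D}.
There are 32 candidate sequences in total.
Checking each against the rules leaves 6 sequences.
Count = 6.

6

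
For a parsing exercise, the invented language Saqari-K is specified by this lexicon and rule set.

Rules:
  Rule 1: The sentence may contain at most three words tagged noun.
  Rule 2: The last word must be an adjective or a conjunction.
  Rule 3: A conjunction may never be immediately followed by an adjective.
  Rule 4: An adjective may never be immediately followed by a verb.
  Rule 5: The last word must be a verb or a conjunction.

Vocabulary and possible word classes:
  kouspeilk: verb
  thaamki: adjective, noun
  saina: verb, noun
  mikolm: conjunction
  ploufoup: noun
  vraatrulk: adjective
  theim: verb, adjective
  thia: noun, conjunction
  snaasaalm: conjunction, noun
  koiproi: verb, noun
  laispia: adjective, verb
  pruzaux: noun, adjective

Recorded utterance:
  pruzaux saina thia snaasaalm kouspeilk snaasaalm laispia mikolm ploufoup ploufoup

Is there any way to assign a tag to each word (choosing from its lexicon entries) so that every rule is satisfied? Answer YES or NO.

Candidates per position — 1:pruzaux {noun,adjective}; 2:saina {verb,noun}; 3:thia {noun,conjunction}; 4:snaasaalm {conjunction,noun}; 5:kouspeilk {verb}; 6:snaasaalm {conjunction,noun}; 7:laispia {adjective,verb}; 8:mikolm {conjunction}; 9:ploufoup {noun}; 10:ploufoup {noun}.
Rule 2 cannot be satisfied by any choice of tags from the lexicon.
So there is no consistent tagging.

NO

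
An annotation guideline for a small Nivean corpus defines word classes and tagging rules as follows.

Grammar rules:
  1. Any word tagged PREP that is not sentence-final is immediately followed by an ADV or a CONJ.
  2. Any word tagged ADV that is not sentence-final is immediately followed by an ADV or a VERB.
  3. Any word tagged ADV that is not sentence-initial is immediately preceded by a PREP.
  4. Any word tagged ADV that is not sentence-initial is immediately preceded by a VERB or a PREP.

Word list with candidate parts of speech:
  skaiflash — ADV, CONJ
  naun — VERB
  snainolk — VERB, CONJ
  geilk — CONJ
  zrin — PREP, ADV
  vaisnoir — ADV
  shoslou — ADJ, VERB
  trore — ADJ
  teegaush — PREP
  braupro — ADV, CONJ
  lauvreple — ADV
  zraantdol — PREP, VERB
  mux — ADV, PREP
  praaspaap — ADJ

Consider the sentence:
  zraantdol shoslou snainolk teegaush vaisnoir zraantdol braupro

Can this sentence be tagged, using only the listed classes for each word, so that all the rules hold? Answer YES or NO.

YES

Candidates per position — 1:zraantdol {PREP,VERB}; 2:shoslou {ADJ,VERB}; 3:snainolk {VERB,CONJ}; 4:teegaush {PREP}; 5:vaisnoir {ADV}; 6:zraantdol {PREP,VERB}; 7:braupro {ADV,CONJ}.
One satisfying assignment: VERB ADJ CONJ PREP ADV VERB CONJ.
Verifying each rule — rule 1 ✓; rule 2 ✓; rule 3 ✓; rule 4 ✓.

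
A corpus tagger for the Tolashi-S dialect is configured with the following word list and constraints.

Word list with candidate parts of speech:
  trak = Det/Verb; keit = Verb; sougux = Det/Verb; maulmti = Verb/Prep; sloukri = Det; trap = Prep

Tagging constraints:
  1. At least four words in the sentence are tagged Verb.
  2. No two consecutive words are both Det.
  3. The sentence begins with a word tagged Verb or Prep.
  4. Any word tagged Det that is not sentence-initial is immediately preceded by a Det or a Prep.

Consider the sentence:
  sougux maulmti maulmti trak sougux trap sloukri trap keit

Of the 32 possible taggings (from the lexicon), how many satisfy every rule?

Candidates per position — 1:sougux {Det,Verb}; 2:maulmti {Verb,Prep}; 3:maulmti {Verb,Prep}; 4:trak {Det,Verb}; 5:sougux {Det,Verb}; 6:trap {Prep}; 7:sloukri {Det}; 8:trap {Prep}; 9:keit {Verb}.
There are 32 candidate sequences in total.
The sequences that satisfy every rule: Verb Verb Verb Verb Verb Prep Det Prep Verb; Verb Verb Prep Det Verb Prep Det Prep Verb; Verb Verb Prep Verb Verb Prep Det Prep Verb; Verb Prep Verb Verb Verb Prep Det Prep Verb; Verb Prep Prep Verb Verb Prep Det Prep Verb.
Count = 5.

5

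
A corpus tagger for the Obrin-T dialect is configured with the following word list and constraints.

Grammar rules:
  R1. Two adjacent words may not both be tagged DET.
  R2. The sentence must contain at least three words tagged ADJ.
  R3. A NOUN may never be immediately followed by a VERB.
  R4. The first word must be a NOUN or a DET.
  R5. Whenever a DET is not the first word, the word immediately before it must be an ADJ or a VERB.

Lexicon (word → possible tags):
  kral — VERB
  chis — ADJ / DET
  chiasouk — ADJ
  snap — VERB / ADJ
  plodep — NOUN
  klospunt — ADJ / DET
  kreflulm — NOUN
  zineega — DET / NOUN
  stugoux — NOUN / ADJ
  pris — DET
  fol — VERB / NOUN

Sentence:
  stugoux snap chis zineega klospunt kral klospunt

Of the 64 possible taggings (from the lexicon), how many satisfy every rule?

Candidates per position — 1:stugoux {NOUN,ADJ}; 2:snap {VERB,ADJ}; 3:chis {ADJ,DET}; 4:zineega {DET,NOUN}; 5:klospunt {ADJ,DET}; 6:kral {VERB}; 7:klospunt {ADJ,DET}.
There are 64 candidate sequences in total.
The sequences that satisfy every rule: NOUN ADJ ADJ DET ADJ VERB ADJ; NOUN ADJ ADJ DET ADJ VERB DET; NOUN ADJ ADJ NOUN ADJ VERB ADJ; NOUN ADJ ADJ NOUN ADJ VERB DET; NOUN ADJ DET NOUN ADJ VERB ADJ.
Count = 5.

5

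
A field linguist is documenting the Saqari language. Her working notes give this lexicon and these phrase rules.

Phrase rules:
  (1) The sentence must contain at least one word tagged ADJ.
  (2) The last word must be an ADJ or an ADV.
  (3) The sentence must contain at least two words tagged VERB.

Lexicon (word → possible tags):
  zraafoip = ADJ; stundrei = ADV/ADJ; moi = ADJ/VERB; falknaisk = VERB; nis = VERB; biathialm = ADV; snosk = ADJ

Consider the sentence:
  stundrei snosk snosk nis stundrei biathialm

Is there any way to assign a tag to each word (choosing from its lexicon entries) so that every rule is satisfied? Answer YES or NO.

NO

Candidates per position — 1:stundrei {ADV,ADJ}; 2:snosk {ADJ}; 3:snosk {ADJ}; 4:nis {VERB}; 5:stundrei {ADV,ADJ}; 6:biathialm {ADV}.
Rule 3 cannot be satisfied by any choice of tags from the lexicon.
So there is no consistent tagging.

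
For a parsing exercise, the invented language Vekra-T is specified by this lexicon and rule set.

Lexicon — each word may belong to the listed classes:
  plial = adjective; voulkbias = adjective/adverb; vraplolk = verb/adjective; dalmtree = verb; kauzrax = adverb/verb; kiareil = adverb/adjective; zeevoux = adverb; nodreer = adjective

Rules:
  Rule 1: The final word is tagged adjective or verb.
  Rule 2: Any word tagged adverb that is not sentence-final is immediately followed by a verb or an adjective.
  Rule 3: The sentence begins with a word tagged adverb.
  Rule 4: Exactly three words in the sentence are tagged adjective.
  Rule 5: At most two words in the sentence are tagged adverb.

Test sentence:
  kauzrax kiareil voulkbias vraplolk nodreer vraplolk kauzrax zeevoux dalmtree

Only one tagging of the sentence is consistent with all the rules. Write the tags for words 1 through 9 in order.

Candidates per position — 1:kauzrax {adverb,verb}; 2:kiareil {adverb,adjective}; 3:voulkbias {adjective,adverb}; 4:vraplolk {verb,adjective}; 5:nodreer {adjective}; 6:vraplolk {verb,adjective}; 7:kauzrax {adverb,verb}; 8:zeevoux {adverb}; 9:dalmtree {verb}.
Position 1: tagging it verb would leave rule 3 unsatisfiable, so it must be adverb.
Position 2: tagging it adverb would leave rule 2 unsatisfiable, so it must be adjective.
Position 3: tagging it adverb would leave rule 5 unsatisfiable, so it must be adjective.
Position 4: tagging it adjective would leave rule 4 unsatisfiable, so it must be verb.
Position 6: tagging it adjective would leave rule 4 unsatisfiable, so it must be verb.
Position 7: tagging it adverb would leave rule 2 unsatisfiable, so it must be verb.
The unique satisfying tagging is: adverb adjective adjective verb adjective verb verb adverb verb.
Rule-by-rule: rule 1 holds; rule 2 holds; rule 3 holds; rule 4 holds; rule 5 holds.

adverb adjective adjective verb adjective verb verb adverb verb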